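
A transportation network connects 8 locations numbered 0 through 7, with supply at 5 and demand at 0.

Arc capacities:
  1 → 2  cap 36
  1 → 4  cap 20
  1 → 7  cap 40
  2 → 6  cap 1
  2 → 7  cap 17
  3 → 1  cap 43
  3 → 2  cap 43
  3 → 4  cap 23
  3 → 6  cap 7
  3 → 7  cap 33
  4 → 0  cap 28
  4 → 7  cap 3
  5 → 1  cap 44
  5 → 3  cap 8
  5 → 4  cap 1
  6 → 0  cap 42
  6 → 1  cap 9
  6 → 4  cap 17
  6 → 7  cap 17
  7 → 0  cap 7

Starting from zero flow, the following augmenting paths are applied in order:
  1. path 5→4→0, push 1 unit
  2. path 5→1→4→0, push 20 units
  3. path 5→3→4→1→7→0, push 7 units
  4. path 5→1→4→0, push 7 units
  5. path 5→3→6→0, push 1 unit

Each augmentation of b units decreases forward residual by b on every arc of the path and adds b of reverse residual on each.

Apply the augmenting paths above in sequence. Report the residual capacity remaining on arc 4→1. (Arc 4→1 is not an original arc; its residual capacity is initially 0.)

after path 1 (5→4→0, push 1): res(4,1)=0
after path 2 (5→1→4→0, push 20): res(4,1)=20
after path 3 (5→3→4→1→7→0, push 7): res(4,1)=13
after path 4 (5→1→4→0, push 7): res(4,1)=20
after path 5 (5→3→6→0, push 1): res(4,1)=20

Residual capacity of (4,1): 20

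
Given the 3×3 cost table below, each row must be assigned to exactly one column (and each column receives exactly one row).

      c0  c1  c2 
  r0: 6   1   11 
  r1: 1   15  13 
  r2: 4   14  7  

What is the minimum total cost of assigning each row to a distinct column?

optimal assignment: row0→col1 (cost 1), row1→col0 (cost 1), row2→col2 (cost 7)
total = 1 + 1 + 7 = 9

Minimum assignment cost: 9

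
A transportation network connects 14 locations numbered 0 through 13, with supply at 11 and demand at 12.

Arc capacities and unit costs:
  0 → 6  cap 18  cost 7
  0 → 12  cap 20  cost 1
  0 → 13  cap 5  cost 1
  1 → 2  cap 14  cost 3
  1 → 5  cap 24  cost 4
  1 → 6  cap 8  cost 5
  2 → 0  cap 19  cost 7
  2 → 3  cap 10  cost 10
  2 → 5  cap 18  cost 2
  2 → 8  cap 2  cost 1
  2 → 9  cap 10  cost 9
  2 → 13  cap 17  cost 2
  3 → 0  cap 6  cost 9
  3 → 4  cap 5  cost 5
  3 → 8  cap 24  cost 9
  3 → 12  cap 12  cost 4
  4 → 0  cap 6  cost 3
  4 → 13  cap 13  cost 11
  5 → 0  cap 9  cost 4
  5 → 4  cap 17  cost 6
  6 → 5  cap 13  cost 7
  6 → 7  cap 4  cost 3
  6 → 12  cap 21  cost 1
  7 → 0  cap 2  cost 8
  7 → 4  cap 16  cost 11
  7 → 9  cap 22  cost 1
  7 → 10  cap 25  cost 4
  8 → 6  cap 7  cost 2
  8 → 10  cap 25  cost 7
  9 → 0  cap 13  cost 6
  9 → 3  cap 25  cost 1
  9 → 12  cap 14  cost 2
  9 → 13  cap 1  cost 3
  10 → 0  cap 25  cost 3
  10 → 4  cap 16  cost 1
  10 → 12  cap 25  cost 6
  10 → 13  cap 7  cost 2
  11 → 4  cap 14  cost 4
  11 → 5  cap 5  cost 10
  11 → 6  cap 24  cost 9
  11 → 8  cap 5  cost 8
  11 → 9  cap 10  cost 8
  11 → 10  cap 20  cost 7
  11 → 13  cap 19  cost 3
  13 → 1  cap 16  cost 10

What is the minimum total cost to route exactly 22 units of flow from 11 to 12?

Minimum cost for 22 units: 208

shortest-cost path #1: 11→4→0→12 push 6 @ unit cost 8 (adds 48)
shortest-cost path #2: 11→6→12 push 16 @ unit cost 10 (adds 160)
total cost = 208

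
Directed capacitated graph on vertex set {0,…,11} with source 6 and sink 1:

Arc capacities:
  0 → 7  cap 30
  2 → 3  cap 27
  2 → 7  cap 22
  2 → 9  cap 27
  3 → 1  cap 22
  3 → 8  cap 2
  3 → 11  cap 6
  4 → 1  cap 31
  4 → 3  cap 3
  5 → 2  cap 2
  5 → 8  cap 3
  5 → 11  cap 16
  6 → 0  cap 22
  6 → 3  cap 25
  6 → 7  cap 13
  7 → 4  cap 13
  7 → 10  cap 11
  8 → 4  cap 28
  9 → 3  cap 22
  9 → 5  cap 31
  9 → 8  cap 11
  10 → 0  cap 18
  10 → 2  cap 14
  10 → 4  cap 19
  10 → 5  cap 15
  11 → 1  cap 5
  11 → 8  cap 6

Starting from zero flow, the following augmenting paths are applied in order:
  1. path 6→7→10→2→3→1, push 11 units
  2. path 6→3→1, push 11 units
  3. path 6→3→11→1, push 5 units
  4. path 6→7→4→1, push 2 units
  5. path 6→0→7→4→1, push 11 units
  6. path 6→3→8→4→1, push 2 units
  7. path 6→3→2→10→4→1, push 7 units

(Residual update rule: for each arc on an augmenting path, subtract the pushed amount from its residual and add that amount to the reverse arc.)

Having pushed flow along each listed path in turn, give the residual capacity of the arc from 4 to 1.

Residual capacity of (4,1): 9

after path 1 (6→7→10→2→3→1, push 11): res(4,1)=31
after path 2 (6→3→1, push 11): res(4,1)=31
after path 3 (6→3→11→1, push 5): res(4,1)=31
after path 4 (6→7→4→1, push 2): res(4,1)=29
after path 5 (6→0→7→4→1, push 11): res(4,1)=18
after path 6 (6→3→8→4→1, push 2): res(4,1)=16
after path 7 (6→3→2→10→4→1, push 7): res(4,1)=9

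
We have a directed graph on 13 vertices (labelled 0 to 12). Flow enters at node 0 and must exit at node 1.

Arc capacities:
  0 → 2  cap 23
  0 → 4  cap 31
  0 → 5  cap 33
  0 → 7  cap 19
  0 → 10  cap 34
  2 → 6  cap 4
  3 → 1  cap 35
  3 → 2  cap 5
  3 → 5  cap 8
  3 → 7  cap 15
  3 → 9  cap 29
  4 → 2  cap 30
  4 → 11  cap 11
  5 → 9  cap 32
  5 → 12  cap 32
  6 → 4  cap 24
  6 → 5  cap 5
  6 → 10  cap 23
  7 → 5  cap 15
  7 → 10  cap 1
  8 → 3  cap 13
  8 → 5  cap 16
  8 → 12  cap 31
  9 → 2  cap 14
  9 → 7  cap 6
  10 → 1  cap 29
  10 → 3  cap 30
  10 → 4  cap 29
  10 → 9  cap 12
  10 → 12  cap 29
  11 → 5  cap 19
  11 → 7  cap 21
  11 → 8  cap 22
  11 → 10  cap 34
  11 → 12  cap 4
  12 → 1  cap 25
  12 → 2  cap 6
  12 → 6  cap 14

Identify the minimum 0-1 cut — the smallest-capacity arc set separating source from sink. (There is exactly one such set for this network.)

Min-cut arcs: {(0,10), (2,6), (4,11), (5,12), (7,10)} (total capacity 82)

augment #1: 0→10→1 push 29
augment #2: 0→5→12→1 push 25
augment #3: 0→10→3→1 push 5
augment #4: 0→7→10→3→1 push 1
augment #5: 0→2→6→10→3→1 push 4
augment #6: 0→4→11→8→3→1 push 11
augment #7: 0→5→12→6→10→3→1 push 7
max flow = 82; residual-reachable set from 0 gives S-side
cut edges (S→T): {(0,10), (2,6), (4,11), (5,12), (7,10)} total cap 82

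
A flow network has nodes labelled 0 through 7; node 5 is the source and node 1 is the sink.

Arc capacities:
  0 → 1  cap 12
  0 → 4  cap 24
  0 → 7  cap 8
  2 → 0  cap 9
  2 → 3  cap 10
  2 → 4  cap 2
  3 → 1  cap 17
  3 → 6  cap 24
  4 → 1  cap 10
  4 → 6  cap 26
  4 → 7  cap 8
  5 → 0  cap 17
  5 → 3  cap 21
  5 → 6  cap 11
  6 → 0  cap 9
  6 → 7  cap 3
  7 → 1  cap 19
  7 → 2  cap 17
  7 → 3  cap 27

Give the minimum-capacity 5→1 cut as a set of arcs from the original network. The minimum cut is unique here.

Min-cut arcs: {(3,1), (5,0), (6,0), (6,7)} (total capacity 46)

augment #1: 5→0→1 push 12
augment #2: 5→3→1 push 17
augment #3: 5→0→4→1 push 5
augment #4: 5→6→7→1 push 3
augment #5: 5→6→0→4→1 push 5
augment #6: 5→6→0→7→1 push 3
augment #7: 5→3→6→0→7→1 push 1
max flow = 46; residual-reachable set from 5 gives S-side
cut edges (S→T): {(3,1), (5,0), (6,0), (6,7)} total cap 46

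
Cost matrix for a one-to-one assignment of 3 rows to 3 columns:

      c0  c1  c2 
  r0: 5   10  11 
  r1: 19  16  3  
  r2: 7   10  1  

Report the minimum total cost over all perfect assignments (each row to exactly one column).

Minimum assignment cost: 18

optimal assignment: row0→col0 (cost 5), row1→col2 (cost 3), row2→col1 (cost 10)
total = 5 + 3 + 10 = 18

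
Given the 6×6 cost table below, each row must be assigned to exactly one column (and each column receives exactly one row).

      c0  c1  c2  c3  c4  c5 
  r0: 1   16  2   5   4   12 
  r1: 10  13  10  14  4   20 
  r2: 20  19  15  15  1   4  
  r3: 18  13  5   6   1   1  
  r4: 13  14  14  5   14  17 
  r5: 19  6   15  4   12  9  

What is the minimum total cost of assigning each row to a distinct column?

Minimum assignment cost: 24

optimal assignment: row0→col0 (cost 1), row1→col2 (cost 10), row2→col4 (cost 1), row3→col5 (cost 1), row4→col3 (cost 5), row5→col1 (cost 6)
total = 1 + 10 + 1 + 1 + 5 + 6 = 24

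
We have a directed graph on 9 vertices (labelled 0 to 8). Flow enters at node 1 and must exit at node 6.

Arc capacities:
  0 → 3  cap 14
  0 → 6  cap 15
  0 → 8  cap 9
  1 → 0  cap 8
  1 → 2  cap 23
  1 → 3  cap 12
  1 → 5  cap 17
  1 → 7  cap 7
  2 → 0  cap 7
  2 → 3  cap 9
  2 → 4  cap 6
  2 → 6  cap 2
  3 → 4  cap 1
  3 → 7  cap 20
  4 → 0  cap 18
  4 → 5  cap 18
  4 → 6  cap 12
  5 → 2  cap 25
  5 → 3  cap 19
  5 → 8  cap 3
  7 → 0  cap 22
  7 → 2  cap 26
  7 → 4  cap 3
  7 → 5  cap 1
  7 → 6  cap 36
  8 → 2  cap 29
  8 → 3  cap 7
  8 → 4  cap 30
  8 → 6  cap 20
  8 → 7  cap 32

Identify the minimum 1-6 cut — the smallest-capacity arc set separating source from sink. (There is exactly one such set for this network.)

Min-cut arcs: {(1,0), (1,7), (2,0), (2,4), (2,6), (3,4), (3,7), (5,8)} (total capacity 54)

augment #1: 1→0→6 push 8
augment #2: 1→2→6 push 2
augment #3: 1→7→6 push 7
augment #4: 1→2→0→6 push 7
augment #5: 1→2→4→6 push 6
augment #6: 1→3→4→6 push 1
augment #7: 1→3→7→6 push 11
augment #8: 1→5→8→6 push 3
augment #9: 1→2→3→7→6 push 8
augment #10: 1→5→3→7→6 push 1
max flow = 54; residual-reachable set from 1 gives S-side
cut edges (S→T): {(1,0), (1,7), (2,0), (2,4), (2,6), (3,4), (3,7), (5,8)} total cap 54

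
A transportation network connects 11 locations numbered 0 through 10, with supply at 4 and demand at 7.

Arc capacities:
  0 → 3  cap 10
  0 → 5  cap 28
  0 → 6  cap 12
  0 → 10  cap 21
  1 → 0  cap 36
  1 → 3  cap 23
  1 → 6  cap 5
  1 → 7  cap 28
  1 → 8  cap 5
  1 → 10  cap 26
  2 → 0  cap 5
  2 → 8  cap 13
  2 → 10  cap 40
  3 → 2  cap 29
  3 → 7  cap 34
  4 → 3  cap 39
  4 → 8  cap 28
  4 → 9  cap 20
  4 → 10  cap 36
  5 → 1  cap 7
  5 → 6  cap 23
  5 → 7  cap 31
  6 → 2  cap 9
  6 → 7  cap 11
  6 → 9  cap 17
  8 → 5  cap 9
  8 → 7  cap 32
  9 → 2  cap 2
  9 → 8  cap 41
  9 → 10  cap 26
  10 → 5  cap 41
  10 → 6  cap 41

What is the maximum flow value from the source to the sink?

augment #1: 4→3→7 bottleneck 34, total now 34
augment #2: 4→8→7 bottleneck 28, total now 62
augment #3: 4→9→8→7 bottleneck 4, total now 66
augment #4: 4→10→5→7 bottleneck 31, total now 97
augment #5: 4→10→6→7 bottleneck 5, total now 102
augment #6: 4→9→10→6→7 bottleneck 6, total now 108
augment #7: 4→9→8→5→1→7 bottleneck 7, total now 115

Maximum flow value: 115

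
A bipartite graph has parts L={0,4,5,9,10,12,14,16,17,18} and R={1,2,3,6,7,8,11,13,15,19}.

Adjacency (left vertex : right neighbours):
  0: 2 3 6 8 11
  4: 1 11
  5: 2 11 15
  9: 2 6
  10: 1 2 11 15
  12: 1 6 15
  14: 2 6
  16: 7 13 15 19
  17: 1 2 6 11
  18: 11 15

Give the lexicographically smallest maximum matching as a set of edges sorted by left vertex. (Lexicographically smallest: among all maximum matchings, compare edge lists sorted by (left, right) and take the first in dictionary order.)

|M| = 7 (so the lex-smallest maximum matching has 7 edges)
process left vertices in ascending order; for each, take the smallest-labelled available neighbour that still permits 7 edges overall, or leave it unmatched if none does
lex-smallest matching: {0-3, 4-1, 5-2, 9-6, 10-11, 12-15, 16-7}

Lex-smallest maximum matching: {(0,3), (4,1), (5,2), (9,6), (10,11), (12,15), (16,7)}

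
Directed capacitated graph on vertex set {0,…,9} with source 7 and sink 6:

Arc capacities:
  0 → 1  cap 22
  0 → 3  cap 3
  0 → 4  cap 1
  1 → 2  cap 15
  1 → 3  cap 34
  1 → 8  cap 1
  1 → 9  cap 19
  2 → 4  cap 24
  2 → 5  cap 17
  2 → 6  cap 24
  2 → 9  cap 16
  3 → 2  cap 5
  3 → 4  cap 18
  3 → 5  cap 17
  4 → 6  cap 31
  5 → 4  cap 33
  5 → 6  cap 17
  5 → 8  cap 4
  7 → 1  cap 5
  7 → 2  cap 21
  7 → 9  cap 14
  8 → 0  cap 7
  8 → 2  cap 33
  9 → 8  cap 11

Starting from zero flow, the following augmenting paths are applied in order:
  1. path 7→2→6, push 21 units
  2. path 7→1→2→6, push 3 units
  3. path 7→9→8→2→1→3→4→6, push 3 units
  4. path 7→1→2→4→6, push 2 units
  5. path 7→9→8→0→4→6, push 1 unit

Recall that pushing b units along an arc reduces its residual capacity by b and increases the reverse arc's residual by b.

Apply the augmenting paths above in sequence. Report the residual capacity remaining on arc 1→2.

Residual capacity of (1,2): 13

after path 1 (7→2→6, push 21): res(1,2)=15
after path 2 (7→1→2→6, push 3): res(1,2)=12
after path 3 (7→9→8→2→1→3→4→6, push 3): res(1,2)=15
after path 4 (7→1→2→4→6, push 2): res(1,2)=13
after path 5 (7→9→8→0→4→6, push 1): res(1,2)=13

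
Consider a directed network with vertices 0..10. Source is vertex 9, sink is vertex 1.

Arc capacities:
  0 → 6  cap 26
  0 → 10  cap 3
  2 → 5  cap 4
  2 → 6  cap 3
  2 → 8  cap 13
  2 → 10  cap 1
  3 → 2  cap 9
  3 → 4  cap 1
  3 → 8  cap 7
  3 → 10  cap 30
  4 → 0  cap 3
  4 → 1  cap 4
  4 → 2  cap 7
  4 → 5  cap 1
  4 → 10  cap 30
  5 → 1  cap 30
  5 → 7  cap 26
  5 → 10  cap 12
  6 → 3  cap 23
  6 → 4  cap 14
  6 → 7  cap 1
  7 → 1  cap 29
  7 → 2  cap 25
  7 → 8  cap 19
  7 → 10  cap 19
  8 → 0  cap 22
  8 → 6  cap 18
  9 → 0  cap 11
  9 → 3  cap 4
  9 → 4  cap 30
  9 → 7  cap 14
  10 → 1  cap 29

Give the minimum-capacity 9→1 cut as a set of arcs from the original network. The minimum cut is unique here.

augment #1: 9→4→1 push 4
augment #2: 9→7→1 push 14
augment #3: 9→0→10→1 push 3
augment #4: 9→3→10→1 push 4
augment #5: 9→4→5→1 push 1
augment #6: 9→4→10→1 push 22
augment #7: 9→0→6→7→1 push 1
augment #8: 9→4→2→5→1 push 3
augment #9: 9→0→6→3→2→5→1 push 1
max flow = 53; residual-reachable set from 9 gives S-side
cut edges (S→T): {(2,5), (4,1), (4,5), (6,7), (9,7), (10,1)} total cap 53

Min-cut arcs: {(2,5), (4,1), (4,5), (6,7), (9,7), (10,1)} (total capacity 53)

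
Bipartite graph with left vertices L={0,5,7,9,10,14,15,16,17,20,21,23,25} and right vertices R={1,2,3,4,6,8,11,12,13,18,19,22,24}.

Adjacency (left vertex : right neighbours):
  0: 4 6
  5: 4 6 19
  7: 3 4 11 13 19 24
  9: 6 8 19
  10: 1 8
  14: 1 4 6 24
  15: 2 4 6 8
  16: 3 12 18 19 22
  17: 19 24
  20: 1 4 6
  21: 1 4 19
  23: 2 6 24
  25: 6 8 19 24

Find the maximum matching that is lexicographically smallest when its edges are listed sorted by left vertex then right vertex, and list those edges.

Lex-smallest maximum matching: {(0,4), (5,6), (7,3), (9,8), (10,1), (14,24), (15,2), (16,12), (17,19)}

|M| = 9 (so the lex-smallest maximum matching has 9 edges)
process left vertices in ascending order; for each, take the smallest-labelled available neighbour that still permits 9 edges overall, or leave it unmatched if none does
lex-smallest matching: {0-4, 5-6, 7-3, 9-8, 10-1, 14-24, 15-2, 16-12, 17-19}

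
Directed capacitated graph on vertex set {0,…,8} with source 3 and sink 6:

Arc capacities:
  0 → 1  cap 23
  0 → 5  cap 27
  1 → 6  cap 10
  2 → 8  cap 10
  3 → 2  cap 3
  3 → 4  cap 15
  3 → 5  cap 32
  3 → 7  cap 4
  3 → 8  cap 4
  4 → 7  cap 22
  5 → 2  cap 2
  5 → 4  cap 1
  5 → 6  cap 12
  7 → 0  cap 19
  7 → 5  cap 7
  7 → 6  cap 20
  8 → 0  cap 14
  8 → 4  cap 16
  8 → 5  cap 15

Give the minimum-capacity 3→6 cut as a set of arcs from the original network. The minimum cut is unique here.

Min-cut arcs: {(3,2), (3,4), (3,7), (3,8), (5,2), (5,4), (5,6)} (total capacity 41)

augment #1: 3→5→6 push 12
augment #2: 3→7→6 push 4
augment #3: 3→4→7→6 push 15
augment #4: 3→5→4→7→6 push 1
augment #5: 3→8→0→1→6 push 4
augment #6: 3→2→8→0→1→6 push 3
augment #7: 3→5→2→8→0→1→6 push 2
max flow = 41; residual-reachable set from 3 gives S-side
cut edges (S→T): {(3,2), (3,4), (3,7), (3,8), (5,2), (5,4), (5,6)} total cap 41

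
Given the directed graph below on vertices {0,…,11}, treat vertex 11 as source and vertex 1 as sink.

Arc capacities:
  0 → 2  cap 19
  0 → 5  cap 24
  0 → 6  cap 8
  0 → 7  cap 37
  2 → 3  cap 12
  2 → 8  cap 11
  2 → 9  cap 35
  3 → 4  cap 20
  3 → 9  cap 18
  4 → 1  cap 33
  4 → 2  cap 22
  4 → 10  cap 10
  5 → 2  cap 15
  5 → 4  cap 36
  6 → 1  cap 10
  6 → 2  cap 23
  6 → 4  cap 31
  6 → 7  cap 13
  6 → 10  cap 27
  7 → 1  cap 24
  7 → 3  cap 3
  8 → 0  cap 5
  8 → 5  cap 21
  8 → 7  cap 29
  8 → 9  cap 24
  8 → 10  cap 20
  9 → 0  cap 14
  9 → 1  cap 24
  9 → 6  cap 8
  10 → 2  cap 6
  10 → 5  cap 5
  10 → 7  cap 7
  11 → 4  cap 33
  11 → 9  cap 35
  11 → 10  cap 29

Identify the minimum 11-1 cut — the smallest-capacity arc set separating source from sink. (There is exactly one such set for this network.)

augment #1: 11→4→1 push 33
augment #2: 11→9→1 push 24
augment #3: 11→9→6→1 push 8
augment #4: 11→10→7→1 push 7
augment #5: 11→9→0→6→1 push 2
augment #6: 11→9→0→7→1 push 1
augment #7: 11→10→2→8→7→1 push 6
augment #8: 11→10→5→2→8→7→1 push 5
max flow = 86; residual-reachable set from 11 gives S-side
cut edges (S→T): {(10,2), (10,5), (10,7), (11,4), (11,9)} total cap 86

Min-cut arcs: {(10,2), (10,5), (10,7), (11,4), (11,9)} (total capacity 86)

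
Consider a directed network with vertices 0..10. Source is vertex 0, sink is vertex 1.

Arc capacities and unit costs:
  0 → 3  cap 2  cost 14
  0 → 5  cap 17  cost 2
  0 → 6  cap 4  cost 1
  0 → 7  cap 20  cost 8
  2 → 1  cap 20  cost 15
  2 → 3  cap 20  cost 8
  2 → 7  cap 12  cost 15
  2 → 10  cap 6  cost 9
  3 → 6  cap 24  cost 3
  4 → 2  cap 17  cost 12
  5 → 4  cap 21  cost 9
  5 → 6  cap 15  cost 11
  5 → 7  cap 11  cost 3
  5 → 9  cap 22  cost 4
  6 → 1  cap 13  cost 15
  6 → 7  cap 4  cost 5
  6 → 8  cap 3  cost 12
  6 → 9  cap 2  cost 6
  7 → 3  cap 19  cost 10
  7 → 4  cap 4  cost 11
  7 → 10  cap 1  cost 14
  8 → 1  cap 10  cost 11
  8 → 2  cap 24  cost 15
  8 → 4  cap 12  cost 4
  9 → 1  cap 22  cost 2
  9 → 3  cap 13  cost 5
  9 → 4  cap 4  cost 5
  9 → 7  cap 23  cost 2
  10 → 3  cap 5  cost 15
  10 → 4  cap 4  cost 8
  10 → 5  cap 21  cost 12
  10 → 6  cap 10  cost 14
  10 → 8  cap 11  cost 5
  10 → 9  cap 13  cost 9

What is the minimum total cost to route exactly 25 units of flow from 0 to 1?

shortest-cost path #1: 0→5→9→1 push 17 @ unit cost 8 (adds 136)
shortest-cost path #2: 0→6→9→1 push 2 @ unit cost 9 (adds 18)
shortest-cost path #3: 0→6→1 push 2 @ unit cost 16 (adds 32)
shortest-cost path #4: 0→3→6→1 push 2 @ unit cost 32 (adds 64)
shortest-cost path #5: 0→7→10→9→1 push 1 @ unit cost 33 (adds 33)
shortest-cost path #6: 0→7→3→6→1 push 1 @ unit cost 36 (adds 36)
total cost = 319

Minimum cost for 25 units: 319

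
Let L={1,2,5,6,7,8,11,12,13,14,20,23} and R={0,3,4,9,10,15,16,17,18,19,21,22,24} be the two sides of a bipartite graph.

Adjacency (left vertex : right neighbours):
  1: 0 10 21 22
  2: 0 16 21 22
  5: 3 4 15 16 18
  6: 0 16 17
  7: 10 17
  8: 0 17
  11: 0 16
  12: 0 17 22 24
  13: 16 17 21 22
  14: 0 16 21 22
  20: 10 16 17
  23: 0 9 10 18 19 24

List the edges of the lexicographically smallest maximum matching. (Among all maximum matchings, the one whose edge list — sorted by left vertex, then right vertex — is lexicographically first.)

Lex-smallest maximum matching: {(1,0), (2,16), (5,3), (6,17), (7,10), (12,24), (13,21), (14,22), (23,9)}

|M| = 9 (so the lex-smallest maximum matching has 9 edges)
process left vertices in ascending order; for each, take the smallest-labelled available neighbour that still permits 9 edges overall, or leave it unmatched if none does
lex-smallest matching: {1-0, 2-16, 5-3, 6-17, 7-10, 12-24, 13-21, 14-22, 23-9}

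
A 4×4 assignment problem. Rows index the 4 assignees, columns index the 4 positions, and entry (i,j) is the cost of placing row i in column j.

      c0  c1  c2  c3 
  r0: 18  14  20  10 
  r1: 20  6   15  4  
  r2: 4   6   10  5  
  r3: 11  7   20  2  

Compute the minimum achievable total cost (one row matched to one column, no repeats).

Minimum assignment cost: 32

optimal assignment: row0→col2 (cost 20), row1→col1 (cost 6), row2→col0 (cost 4), row3→col3 (cost 2)
total = 20 + 6 + 4 + 2 = 32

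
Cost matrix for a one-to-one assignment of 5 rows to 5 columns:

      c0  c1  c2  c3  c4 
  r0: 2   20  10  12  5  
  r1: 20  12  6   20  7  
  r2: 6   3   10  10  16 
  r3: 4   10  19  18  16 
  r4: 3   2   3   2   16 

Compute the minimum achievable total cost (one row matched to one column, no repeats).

Minimum assignment cost: 20

optimal assignment: row0→col4 (cost 5), row1→col2 (cost 6), row2→col1 (cost 3), row3→col0 (cost 4), row4→col3 (cost 2)
total = 5 + 6 + 3 + 4 + 2 = 20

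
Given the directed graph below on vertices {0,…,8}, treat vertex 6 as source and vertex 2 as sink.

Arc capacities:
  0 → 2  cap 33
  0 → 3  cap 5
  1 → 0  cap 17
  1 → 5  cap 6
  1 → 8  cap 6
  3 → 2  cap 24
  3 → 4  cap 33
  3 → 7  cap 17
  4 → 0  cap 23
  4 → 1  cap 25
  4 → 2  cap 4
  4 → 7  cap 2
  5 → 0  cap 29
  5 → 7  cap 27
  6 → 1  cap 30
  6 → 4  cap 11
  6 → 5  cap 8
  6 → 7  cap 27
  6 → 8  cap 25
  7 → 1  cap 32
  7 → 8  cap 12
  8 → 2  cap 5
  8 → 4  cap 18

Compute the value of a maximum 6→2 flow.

augment #1: 6→4→2 bottleneck 4, total now 4
augment #2: 6→8→2 bottleneck 5, total now 9
augment #3: 6→1→0→2 bottleneck 17, total now 26
augment #4: 6→4→0→2 bottleneck 7, total now 33
augment #5: 6→5→0→2 bottleneck 8, total now 41
augment #6: 6→1→5→0→2 bottleneck 1, total now 42
augment #7: 6→1→5→0→3→2 bottleneck 5, total now 47

Maximum flow value: 47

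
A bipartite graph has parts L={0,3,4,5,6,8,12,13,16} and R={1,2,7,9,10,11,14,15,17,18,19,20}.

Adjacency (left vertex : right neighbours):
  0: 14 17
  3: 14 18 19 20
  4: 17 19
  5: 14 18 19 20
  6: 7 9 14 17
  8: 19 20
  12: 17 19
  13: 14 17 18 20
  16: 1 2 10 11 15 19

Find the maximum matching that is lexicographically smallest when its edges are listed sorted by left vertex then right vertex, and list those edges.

Lex-smallest maximum matching: {(0,14), (3,18), (4,17), (5,19), (6,7), (8,20), (16,1)}

|M| = 7 (so the lex-smallest maximum matching has 7 edges)
process left vertices in ascending order; for each, take the smallest-labelled available neighbour that still permits 7 edges overall, or leave it unmatched if none does
lex-smallest matching: {0-14, 3-18, 4-17, 5-19, 6-7, 8-20, 16-1}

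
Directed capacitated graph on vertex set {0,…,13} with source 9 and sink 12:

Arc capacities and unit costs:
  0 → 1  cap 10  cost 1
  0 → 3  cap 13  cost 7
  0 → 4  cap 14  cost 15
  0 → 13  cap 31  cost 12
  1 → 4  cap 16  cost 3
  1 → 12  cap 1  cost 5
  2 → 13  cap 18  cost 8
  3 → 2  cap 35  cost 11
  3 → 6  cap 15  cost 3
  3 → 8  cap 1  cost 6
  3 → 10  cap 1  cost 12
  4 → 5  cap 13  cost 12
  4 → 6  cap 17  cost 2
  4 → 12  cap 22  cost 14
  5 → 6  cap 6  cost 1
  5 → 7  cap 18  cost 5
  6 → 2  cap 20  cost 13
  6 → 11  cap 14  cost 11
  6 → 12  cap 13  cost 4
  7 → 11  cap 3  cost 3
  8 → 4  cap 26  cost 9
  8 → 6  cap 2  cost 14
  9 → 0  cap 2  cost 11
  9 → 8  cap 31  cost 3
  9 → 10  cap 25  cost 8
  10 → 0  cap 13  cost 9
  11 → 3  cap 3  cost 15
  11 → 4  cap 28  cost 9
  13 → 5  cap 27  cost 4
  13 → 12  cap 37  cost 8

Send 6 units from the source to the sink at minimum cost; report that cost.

Minimum cost for 6 units: 107

shortest-cost path #1: 9→0→1→12 push 1 @ unit cost 17 (adds 17)
shortest-cost path #2: 9→8→4→6→12 push 5 @ unit cost 18 (adds 90)
total cost = 107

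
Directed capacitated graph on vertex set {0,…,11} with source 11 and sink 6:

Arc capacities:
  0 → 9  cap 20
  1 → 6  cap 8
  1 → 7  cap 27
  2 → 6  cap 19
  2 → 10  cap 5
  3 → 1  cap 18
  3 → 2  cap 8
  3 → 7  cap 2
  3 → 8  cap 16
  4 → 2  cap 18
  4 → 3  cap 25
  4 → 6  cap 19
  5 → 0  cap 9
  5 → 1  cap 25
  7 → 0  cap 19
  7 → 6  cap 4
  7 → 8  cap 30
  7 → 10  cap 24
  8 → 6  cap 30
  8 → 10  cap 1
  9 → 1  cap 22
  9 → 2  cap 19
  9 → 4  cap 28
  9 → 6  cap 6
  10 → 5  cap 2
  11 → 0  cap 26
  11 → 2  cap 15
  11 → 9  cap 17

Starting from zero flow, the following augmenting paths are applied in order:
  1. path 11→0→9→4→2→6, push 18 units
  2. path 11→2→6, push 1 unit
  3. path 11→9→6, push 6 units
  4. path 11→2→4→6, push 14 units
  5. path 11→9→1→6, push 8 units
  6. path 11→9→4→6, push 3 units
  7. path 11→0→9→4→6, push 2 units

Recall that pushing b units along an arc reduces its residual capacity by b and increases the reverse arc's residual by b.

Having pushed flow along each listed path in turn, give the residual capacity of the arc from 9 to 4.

after path 1 (11→0→9→4→2→6, push 18): res(9,4)=10
after path 2 (11→2→6, push 1): res(9,4)=10
after path 3 (11→9→6, push 6): res(9,4)=10
after path 4 (11→2→4→6, push 14): res(9,4)=10
after path 5 (11→9→1→6, push 8): res(9,4)=10
after path 6 (11→9→4→6, push 3): res(9,4)=7
after path 7 (11→0→9→4→6, push 2): res(9,4)=5

Residual capacity of (9,4): 5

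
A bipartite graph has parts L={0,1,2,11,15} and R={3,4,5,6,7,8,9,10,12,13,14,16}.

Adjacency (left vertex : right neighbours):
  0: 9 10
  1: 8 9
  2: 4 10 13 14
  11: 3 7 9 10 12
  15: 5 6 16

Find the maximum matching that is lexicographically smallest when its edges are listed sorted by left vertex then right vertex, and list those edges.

Lex-smallest maximum matching: {(0,9), (1,8), (2,4), (11,3), (15,5)}

|M| = 5 (so the lex-smallest maximum matching has 5 edges)
process left vertices in ascending order; for each, take the smallest-labelled available neighbour that still permits 5 edges overall, or leave it unmatched if none does
lex-smallest matching: {0-9, 1-8, 2-4, 11-3, 15-5}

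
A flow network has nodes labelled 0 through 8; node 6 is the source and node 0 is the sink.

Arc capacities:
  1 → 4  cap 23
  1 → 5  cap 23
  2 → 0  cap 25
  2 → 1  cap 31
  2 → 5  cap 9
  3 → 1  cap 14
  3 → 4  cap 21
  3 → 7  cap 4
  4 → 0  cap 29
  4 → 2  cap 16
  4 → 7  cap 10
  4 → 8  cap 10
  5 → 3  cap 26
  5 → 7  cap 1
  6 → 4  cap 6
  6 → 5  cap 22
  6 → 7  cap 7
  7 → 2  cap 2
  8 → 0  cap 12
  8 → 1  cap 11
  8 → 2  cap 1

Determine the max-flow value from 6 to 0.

augment #1: 6→4→0 bottleneck 6, total now 6
augment #2: 6→7→2→0 bottleneck 2, total now 8
augment #3: 6→5→3→4→0 bottleneck 21, total now 29
augment #4: 6→5→3→1→4→0 bottleneck 1, total now 30

Maximum flow value: 30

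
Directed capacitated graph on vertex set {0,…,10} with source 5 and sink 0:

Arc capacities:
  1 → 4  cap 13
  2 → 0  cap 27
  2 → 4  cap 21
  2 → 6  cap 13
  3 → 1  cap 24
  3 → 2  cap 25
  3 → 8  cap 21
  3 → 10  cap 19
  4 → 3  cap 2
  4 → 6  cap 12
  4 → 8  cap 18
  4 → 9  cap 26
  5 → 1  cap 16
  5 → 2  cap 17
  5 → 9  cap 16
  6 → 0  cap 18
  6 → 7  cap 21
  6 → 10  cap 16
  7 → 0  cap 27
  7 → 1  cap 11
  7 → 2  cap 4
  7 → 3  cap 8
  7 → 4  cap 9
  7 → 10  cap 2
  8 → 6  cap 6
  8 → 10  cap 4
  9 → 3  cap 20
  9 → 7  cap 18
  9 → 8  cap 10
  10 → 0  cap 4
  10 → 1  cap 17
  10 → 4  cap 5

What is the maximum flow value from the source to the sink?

Maximum flow value: 46

augment #1: 5→2→0 bottleneck 17, total now 17
augment #2: 5→9→7→0 bottleneck 16, total now 33
augment #3: 5→1→4→6→0 bottleneck 12, total now 45
augment #4: 5→1→4→3→2→0 bottleneck 1, total now 46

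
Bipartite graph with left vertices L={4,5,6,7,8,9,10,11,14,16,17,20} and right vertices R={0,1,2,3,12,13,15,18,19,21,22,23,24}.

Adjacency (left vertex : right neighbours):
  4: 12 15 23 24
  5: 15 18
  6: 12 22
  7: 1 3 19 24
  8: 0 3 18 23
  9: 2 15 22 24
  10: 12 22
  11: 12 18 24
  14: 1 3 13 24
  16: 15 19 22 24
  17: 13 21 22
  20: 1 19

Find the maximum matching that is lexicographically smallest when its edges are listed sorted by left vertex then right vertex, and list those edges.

Lex-smallest maximum matching: {(4,15), (5,18), (6,12), (7,3), (8,0), (9,2), (10,22), (11,24), (14,13), (16,19), (17,21), (20,1)}

|M| = 12 (so the lex-smallest maximum matching has 12 edges)
process left vertices in ascending order; for each, take the smallest-labelled available neighbour that still permits 12 edges overall, or leave it unmatched if none does
lex-smallest matching: {4-15, 5-18, 6-12, 7-3, 8-0, 9-2, 10-22, 11-24, 14-13, 16-19, 17-21, 20-1}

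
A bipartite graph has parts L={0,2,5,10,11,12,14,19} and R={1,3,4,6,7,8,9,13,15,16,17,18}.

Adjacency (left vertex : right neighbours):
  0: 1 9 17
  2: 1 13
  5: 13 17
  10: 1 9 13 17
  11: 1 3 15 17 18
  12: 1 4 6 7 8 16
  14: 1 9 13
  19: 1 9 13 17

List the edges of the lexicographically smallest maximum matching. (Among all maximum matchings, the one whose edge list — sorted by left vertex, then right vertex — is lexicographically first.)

Lex-smallest maximum matching: {(0,1), (2,13), (5,17), (10,9), (11,3), (12,4)}

|M| = 6 (so the lex-smallest maximum matching has 6 edges)
process left vertices in ascending order; for each, take the smallest-labelled available neighbour that still permits 6 edges overall, or leave it unmatched if none does
lex-smallest matching: {0-1, 2-13, 5-17, 10-9, 11-3, 12-4}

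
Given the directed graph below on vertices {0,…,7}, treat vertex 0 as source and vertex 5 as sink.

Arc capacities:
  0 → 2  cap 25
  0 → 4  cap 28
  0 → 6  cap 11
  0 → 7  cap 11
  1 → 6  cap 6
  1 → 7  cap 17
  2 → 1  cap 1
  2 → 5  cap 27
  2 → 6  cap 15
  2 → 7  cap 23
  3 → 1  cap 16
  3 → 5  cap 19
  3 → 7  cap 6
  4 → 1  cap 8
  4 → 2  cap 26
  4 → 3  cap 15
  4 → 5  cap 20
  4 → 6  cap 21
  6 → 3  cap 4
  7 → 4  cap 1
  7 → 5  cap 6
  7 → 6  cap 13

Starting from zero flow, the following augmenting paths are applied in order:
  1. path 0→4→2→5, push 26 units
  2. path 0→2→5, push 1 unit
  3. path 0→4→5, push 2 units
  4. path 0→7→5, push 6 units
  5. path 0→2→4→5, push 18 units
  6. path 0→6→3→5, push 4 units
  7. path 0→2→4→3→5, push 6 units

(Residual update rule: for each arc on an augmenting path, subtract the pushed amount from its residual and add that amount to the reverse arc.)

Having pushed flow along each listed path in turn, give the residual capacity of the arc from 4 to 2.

Residual capacity of (4,2): 24

after path 1 (0→4→2→5, push 26): res(4,2)=0
after path 2 (0→2→5, push 1): res(4,2)=0
after path 3 (0→4→5, push 2): res(4,2)=0
after path 4 (0→7→5, push 6): res(4,2)=0
after path 5 (0→2→4→5, push 18): res(4,2)=18
after path 6 (0→6→3→5, push 4): res(4,2)=18
after path 7 (0→2→4→3→5, push 6): res(4,2)=24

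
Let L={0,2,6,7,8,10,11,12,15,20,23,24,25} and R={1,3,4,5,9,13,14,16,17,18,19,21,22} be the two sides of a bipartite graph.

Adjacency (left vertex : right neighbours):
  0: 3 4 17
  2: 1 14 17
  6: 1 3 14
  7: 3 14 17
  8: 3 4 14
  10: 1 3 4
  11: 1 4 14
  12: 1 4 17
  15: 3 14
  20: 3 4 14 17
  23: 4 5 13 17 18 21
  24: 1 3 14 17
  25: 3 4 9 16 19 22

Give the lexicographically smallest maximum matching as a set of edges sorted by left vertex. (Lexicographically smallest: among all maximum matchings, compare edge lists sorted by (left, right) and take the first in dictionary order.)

|M| = 7 (so the lex-smallest maximum matching has 7 edges)
process left vertices in ascending order; for each, take the smallest-labelled available neighbour that still permits 7 edges overall, or leave it unmatched if none does
lex-smallest matching: {0-3, 2-1, 6-14, 7-17, 8-4, 23-5, 25-9}

Lex-smallest maximum matching: {(0,3), (2,1), (6,14), (7,17), (8,4), (23,5), (25,9)}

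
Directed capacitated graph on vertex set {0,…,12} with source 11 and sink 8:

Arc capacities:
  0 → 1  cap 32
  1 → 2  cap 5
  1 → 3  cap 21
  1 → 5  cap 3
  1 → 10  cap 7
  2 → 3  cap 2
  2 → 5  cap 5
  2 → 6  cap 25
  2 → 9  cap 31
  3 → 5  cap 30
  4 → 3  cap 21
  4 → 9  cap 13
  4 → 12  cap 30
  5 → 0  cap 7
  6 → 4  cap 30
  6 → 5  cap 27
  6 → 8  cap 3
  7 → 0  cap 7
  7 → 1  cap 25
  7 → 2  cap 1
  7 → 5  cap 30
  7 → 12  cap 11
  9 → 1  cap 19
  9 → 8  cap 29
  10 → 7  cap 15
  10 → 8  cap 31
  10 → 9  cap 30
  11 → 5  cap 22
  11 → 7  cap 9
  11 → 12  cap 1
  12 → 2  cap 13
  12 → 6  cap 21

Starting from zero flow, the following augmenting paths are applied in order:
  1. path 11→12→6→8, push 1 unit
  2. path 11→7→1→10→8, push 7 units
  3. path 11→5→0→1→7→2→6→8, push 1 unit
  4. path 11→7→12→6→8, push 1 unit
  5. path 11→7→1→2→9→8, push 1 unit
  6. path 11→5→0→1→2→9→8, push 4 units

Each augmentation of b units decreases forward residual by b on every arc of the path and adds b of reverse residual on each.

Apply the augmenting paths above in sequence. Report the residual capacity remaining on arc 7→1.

Residual capacity of (7,1): 18

after path 1 (11→12→6→8, push 1): res(7,1)=25
after path 2 (11→7→1→10→8, push 7): res(7,1)=18
after path 3 (11→5→0→1→7→2→6→8, push 1): res(7,1)=19
after path 4 (11→7→12→6→8, push 1): res(7,1)=19
after path 5 (11→7→1→2→9→8, push 1): res(7,1)=18
after path 6 (11→5→0→1→2→9→8, push 4): res(7,1)=18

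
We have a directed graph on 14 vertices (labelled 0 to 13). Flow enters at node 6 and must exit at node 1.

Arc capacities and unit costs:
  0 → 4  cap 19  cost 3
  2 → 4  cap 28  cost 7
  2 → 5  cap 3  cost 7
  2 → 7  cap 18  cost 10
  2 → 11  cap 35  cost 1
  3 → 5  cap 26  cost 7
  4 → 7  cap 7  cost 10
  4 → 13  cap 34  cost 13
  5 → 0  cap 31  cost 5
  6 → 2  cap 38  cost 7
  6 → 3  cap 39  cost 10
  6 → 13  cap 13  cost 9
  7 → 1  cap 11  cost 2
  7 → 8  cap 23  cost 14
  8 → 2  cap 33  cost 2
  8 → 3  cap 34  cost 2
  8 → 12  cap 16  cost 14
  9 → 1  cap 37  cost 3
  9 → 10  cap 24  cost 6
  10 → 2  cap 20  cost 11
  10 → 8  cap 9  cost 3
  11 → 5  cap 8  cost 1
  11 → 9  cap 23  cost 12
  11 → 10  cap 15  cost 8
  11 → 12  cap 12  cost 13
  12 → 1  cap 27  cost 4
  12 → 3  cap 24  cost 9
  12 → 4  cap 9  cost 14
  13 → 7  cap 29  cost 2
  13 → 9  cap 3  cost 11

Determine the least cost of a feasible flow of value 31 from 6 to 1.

shortest-cost path #1: 6→13→7→1 push 11 @ unit cost 13 (adds 143)
shortest-cost path #2: 6→13→9→1 push 2 @ unit cost 23 (adds 46)
shortest-cost path #3: 6→2→11→9→1 push 18 @ unit cost 23 (adds 414)
total cost = 603

Minimum cost for 31 units: 603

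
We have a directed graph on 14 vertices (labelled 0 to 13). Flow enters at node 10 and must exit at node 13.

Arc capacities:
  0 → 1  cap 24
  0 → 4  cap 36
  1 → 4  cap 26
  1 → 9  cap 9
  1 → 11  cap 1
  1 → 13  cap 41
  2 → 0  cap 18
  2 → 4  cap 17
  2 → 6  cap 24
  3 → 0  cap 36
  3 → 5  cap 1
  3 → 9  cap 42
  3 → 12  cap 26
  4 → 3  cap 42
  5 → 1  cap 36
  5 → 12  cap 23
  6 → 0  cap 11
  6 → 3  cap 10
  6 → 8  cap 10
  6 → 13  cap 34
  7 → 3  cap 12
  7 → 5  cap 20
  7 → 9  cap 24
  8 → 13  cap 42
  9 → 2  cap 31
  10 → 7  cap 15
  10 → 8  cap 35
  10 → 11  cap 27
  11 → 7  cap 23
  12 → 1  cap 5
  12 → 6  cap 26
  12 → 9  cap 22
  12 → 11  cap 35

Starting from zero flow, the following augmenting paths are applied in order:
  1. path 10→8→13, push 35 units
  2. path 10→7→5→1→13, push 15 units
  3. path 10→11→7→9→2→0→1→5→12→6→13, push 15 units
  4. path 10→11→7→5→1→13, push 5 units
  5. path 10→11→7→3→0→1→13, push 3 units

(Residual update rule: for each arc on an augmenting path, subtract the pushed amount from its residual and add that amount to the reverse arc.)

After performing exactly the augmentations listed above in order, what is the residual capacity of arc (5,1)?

Residual capacity of (5,1): 31

after path 1 (10→8→13, push 35): res(5,1)=36
after path 2 (10→7→5→1→13, push 15): res(5,1)=21
after path 3 (10→11→7→9→2→0→1→5→12→6→13, push 15): res(5,1)=36
after path 4 (10→11→7→5→1→13, push 5): res(5,1)=31
after path 5 (10→11→7→3→0→1→13, push 3): res(5,1)=31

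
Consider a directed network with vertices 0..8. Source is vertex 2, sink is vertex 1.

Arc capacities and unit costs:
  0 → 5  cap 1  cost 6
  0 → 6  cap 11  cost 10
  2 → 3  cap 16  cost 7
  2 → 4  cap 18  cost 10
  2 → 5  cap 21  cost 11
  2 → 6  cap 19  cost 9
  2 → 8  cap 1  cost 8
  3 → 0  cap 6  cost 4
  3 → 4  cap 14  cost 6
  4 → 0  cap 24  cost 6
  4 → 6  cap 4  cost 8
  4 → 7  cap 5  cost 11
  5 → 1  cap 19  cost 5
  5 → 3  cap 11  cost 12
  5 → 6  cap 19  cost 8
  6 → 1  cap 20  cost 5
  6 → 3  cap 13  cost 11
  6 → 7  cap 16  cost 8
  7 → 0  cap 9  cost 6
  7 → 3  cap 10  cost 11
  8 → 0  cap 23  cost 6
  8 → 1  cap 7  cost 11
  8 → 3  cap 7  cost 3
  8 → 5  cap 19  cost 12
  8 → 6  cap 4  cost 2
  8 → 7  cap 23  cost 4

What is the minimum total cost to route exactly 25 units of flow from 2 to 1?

shortest-cost path #1: 2→6→1 push 19 @ unit cost 14 (adds 266)
shortest-cost path #2: 2→8→6→1 push 1 @ unit cost 15 (adds 15)
shortest-cost path #3: 2→5→1 push 5 @ unit cost 16 (adds 80)
total cost = 361

Minimum cost for 25 units: 361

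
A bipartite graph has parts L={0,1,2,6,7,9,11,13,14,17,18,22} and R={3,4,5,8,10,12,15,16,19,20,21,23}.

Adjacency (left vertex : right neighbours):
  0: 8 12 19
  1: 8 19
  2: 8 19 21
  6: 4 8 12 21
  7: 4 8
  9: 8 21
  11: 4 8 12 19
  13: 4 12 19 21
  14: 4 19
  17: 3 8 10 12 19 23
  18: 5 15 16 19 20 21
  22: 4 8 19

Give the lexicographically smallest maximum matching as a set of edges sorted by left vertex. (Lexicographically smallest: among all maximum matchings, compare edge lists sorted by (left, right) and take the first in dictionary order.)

Lex-smallest maximum matching: {(0,8), (1,19), (2,21), (6,4), (11,12), (17,3), (18,5)}

|M| = 7 (so the lex-smallest maximum matching has 7 edges)
process left vertices in ascending order; for each, take the smallest-labelled available neighbour that still permits 7 edges overall, or leave it unmatched if none does
lex-smallest matching: {0-8, 1-19, 2-21, 6-4, 11-12, 17-3, 18-5}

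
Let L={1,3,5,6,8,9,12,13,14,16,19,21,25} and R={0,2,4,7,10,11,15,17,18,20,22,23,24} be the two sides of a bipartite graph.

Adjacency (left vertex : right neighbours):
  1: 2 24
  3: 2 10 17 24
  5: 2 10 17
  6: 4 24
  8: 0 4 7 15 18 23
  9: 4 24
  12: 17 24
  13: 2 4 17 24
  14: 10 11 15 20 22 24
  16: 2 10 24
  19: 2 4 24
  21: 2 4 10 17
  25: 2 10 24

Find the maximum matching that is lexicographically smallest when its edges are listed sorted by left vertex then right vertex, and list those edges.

|M| = 7 (so the lex-smallest maximum matching has 7 edges)
process left vertices in ascending order; for each, take the smallest-labelled available neighbour that still permits 7 edges overall, or leave it unmatched if none does
lex-smallest matching: {1-2, 3-10, 5-17, 6-4, 8-0, 9-24, 14-11}

Lex-smallest maximum matching: {(1,2), (3,10), (5,17), (6,4), (8,0), (9,24), (14,11)}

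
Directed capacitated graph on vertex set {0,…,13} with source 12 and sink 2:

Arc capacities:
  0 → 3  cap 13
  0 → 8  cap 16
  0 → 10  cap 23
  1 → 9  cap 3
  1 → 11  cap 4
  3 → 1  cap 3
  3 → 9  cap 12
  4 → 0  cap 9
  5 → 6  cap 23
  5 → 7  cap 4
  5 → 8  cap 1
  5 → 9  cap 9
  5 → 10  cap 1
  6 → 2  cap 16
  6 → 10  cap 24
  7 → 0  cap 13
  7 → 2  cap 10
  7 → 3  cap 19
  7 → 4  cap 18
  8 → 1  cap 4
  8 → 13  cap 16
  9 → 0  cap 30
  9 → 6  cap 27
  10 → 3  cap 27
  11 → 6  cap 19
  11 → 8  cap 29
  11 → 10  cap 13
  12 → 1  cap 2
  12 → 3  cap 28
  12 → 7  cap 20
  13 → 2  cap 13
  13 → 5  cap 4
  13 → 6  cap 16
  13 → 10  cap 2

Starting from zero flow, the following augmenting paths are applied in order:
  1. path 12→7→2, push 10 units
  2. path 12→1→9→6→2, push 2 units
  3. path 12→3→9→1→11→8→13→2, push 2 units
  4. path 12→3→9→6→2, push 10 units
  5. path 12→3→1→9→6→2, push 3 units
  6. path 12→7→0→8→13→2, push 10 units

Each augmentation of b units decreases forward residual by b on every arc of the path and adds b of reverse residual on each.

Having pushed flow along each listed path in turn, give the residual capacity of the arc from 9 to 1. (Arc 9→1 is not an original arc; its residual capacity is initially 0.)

after path 1 (12→7→2, push 10): res(9,1)=0
after path 2 (12→1→9→6→2, push 2): res(9,1)=2
after path 3 (12→3→9→1→11→8→13→2, push 2): res(9,1)=0
after path 4 (12→3→9→6→2, push 10): res(9,1)=0
after path 5 (12→3→1→9→6→2, push 3): res(9,1)=3
after path 6 (12→7→0→8→13→2, push 10): res(9,1)=3

Residual capacity of (9,1): 3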